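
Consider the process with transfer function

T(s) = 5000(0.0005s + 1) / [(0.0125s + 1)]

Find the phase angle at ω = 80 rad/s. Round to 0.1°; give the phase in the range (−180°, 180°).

-42.7°

At ω = 80 rad/s:
zero (1 + j80·0.0005) = 1 + j0.04 → |·| ≈ 1.0008, ∠ ≈ 2.29°
pole (1 + j80·0.0125) = 1 + j1 → |·| ≈ 1.4142, ∠ ≈ 45.00°
∠T = (2.29°) − (45.00°) = -42.71°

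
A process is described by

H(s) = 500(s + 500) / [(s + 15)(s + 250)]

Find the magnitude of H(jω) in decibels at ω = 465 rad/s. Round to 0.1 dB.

At s = jω = j465:
zero (s+500): 500 + j465 → |·| = √(500²+465²) = √466225 ≈ 682.81, ∠ = arctan(465/500) ≈ 42.92°
pole (s+15): 15 + j465 → |·| = √(15²+465²) = √216450 ≈ 465.24, ∠ = arctan(465/15) ≈ 88.15°
pole (s+250): 250 + j465 → |·| = √(250²+465²) = √278725 ≈ 527.94, ∠ = arctan(465/250) ≈ 61.74°
|H| = 500 · 682.81 / 2.4562e+05 ≈ 1.39
Gain = 20 log₁₀(1.39) ≈ 2.86 dB

2.9 dB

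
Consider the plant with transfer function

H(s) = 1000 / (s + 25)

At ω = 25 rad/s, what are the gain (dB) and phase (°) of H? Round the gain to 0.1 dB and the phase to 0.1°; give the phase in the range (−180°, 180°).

At s = jω = j25:
pole (s+25): 25 + j25 → |·| = √(25²+25²) = √1250 ≈ 35.355, ∠ = arctan(25/25) ≈ 45.00°
|H| = 1000 / 35.355 ≈ 28.285
Gain = 20 log₁₀(28.285) ≈ 29.03 dB
∠H = 0.00° − 45.00° = -45.00°

29.0 dB, -45.0°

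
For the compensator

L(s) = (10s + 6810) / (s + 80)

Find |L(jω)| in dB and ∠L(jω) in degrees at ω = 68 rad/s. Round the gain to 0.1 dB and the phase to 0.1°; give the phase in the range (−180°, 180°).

36.3 dB, -34.7°

Substitute s = j68:
Numerator: 10(j68) + 6810 = 6810 + j680
Denominator: (j68) + 80 = 80 + j68
|N| = √(6810² + 680²) ≈ 6843.9, ∠N ≈ 5.70°
|D| = √(80² + 68²) ≈ 105, ∠D ≈ 40.36°
|L| = 6843.9 / 105 ≈ 65.18
Gain = 20 log₁₀(65.18) ≈ 36.28 dB
∠L = 5.70° − 40.36° = -34.66°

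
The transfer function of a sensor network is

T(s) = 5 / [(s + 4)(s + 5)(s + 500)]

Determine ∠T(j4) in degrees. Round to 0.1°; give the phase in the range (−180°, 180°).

-84.1°

At s = jω = j4:
pole (s+4): 4 + j4 → |·| = √(4²+4²) = √32 ≈ 5.6569, ∠ = arctan(4/4) ≈ 45.00°
pole (s+5): 5 + j4 → |·| = √(5²+4²) = √41 ≈ 6.4031, ∠ = arctan(4/5) ≈ 38.66°
pole (s+500): 500 + j4 → |·| = √(500²+4²) = √250016 ≈ 500.02, ∠ = arctan(4/500) ≈ 0.46°
∠T = 0.00° − 84.12° = -84.12°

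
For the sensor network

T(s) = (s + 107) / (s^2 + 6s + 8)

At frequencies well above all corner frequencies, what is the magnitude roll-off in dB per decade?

-20 dB/decade

Each pole contributes −20 dB/decade at high frequency; each zero contributes +20 dB/decade.
Net: 1 zero(s) − 2 pole(s) → -20 dB/decade.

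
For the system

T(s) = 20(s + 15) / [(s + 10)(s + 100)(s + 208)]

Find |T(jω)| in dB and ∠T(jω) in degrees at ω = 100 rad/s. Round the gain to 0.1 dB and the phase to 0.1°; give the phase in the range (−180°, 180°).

-64.2 dB, -73.5°

At s = jω = j100:
zero (s+15): 15 + j100 → |·| = √(15²+100²) = √10225 ≈ 101.12, ∠ = arctan(100/15) ≈ 81.47°
pole (s+10): 10 + j100 → |·| = √(10²+100²) = √10100 ≈ 100.5, ∠ = arctan(100/10) ≈ 84.29°
pole (s+100): 100 + j100 → |·| = √(100²+100²) = √20000 ≈ 141.42, ∠ = arctan(100/100) ≈ 45.00°
pole (s+208): 208 + j100 → |·| = √(208²+100²) = √53264 ≈ 230.79, ∠ = arctan(100/208) ≈ 25.68°
|T| = 20 · 101.12 / 3.2802e+06 ≈ 0.00061655
Gain = 20 log₁₀(0.00061655) ≈ -64.20 dB
∠T = 81.47° − 154.97° = -73.50°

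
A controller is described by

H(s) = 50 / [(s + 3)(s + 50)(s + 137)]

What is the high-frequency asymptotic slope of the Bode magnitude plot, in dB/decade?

-60 dB/decade

Each pole contributes −20 dB/decade at high frequency; each zero contributes +20 dB/decade.
Net: 0 zero(s) − 3 pole(s) → -60 dB/decade.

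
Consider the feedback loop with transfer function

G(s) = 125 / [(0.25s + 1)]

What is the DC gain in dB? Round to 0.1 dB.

41.9 dB

G(0) = 125 · 1 / 1 = 125
20 log₁₀(125) ≈ 41.94 dB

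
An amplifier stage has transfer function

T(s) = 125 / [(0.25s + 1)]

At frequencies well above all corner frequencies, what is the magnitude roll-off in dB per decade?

-20 dB/decade

Each pole contributes −20 dB/decade at high frequency; each zero contributes +20 dB/decade.
Net: 0 zero(s) − 1 pole(s) → -20 dB/decade.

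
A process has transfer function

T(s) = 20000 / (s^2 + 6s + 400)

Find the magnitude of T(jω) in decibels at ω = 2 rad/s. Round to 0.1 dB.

34.1 dB

At s = jω = j2:
quadratic: (j2)² + 6·j2 + 400 = 396 + j12 → |·| ≈ 396.18, ∠ ≈ 1.74°
|T| = 20000 / 396.18 ≈ 50.482
Gain = 20 log₁₀(50.482) ≈ 34.06 dB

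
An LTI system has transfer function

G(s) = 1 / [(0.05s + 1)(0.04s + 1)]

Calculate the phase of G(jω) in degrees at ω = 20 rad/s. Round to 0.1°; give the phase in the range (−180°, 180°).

-83.7°

At ω = 20 rad/s:
pole (1 + j20·0.05) = 1 + j1 → |·| ≈ 1.4142, ∠ ≈ 45.00°
pole (1 + j20·0.04) = 1 + j0.8 → |·| ≈ 1.2806, ∠ ≈ 38.66°
∠G = (0°) − (45.00° + 38.66°) = -83.66°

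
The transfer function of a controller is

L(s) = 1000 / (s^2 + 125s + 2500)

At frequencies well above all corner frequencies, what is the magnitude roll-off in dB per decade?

Each pole contributes −20 dB/decade at high frequency; each zero contributes +20 dB/decade.
Net: 0 zero(s) − 2 pole(s) → -40 dB/decade.

-40 dB/decade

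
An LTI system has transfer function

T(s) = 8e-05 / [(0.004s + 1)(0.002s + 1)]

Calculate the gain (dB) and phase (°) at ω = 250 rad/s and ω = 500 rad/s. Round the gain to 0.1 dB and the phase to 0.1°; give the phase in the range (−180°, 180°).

ω = 250: -85.9 dB, -71.6°; ω = 500: -91.9 dB, -108.4°

At ω = 250 rad/s:
pole (1 + j250·0.004) = 1 + j1 → |·| ≈ 1.4142, ∠ ≈ 45.00°
pole (1 + j250·0.002) = 1 + j0.5 → |·| ≈ 1.118, ∠ ≈ 26.57°
|T| = 8e-05 · 1 / (1.4142 · 1.118) ≈ 5.0598e-05
Gain = 20 log₁₀(5.0598e-05) ≈ -85.92 dB
∠T = (0°) − (45.00° + 26.57°) = -71.57°

At ω = 500 rad/s:
pole (1 + j500·0.004) = 1 + j2 → |·| ≈ 2.2361, ∠ ≈ 63.43°
pole (1 + j500·0.002) = 1 + j1 → |·| ≈ 1.4142, ∠ ≈ 45.00°
|T| = 8e-05 · 1 / (2.2361 · 1.4142) ≈ 2.5298e-05
Gain = 20 log₁₀(2.5298e-05) ≈ -91.94 dB
∠T = (0°) − (63.43° + 45.00°) = -108.43°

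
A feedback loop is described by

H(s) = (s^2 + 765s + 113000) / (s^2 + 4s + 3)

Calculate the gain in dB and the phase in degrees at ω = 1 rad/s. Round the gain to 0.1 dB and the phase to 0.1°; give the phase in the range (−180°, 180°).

Substitute s = j1:
Numerator: (j1)^2 + 765(j1) + 113000 = 112999 + j765
Denominator: (j1)^2 + 4(j1) + 3 = 2 + j4
|N| = √(112999² + 765²) ≈ 1.13e+05, ∠N ≈ 0.39°
|D| = √(2² + 4²) ≈ 4.4721, ∠D ≈ 63.43°
|H| = 1.13e+05 / 4.4721 ≈ 25268
Gain = 20 log₁₀(25268) ≈ 88.05 dB
∠H = 0.39° − 63.43° = -63.04°

88.1 dB, -63.0°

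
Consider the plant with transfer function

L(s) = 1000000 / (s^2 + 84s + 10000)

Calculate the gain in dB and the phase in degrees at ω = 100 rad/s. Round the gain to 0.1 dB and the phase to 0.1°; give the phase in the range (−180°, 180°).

At s = jω = j100:
quadratic: (j100)² + 84·j100 + 10000 = 0 + j8400 → |·| ≈ 8400, ∠ ≈ 90.00°
|L| = 1000000 / 8400 ≈ 119.05
Gain = 20 log₁₀(119.05) ≈ 41.51 dB
∠L = 0.00° − 90.00° = -90.00°

41.5 dB, -90.0°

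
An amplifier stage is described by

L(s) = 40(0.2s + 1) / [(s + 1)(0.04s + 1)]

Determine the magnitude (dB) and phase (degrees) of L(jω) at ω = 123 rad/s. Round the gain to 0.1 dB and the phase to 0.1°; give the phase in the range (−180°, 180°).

4.1 dB, -80.4°

At ω = 123 rad/s:
zero (1 + j123·0.2) = 1 + j24.6 → |·| ≈ 24.62, ∠ ≈ 87.67°
pole (1 + j123·1) = 1 + j123 → |·| ≈ 123, ∠ ≈ 89.53°
pole (1 + j123·0.04) = 1 + j4.92 → |·| ≈ 5.0206, ∠ ≈ 78.51°
|L| = 40 · 24.62 / (123 · 5.0206) ≈ 1.5947
Gain = 20 log₁₀(1.5947) ≈ 4.05 dB
∠L = (87.67°) − (89.53° + 78.51°) = -80.37°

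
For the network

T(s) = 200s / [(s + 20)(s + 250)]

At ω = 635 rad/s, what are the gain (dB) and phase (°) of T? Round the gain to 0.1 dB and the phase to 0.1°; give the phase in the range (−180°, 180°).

At s = jω = j635:
zero at origin: s = j635 → |·| = 635, ∠ = 90.00°
pole (s+20): 20 + j635 → |·| = √(20²+635²) = √403625 ≈ 635.31, ∠ = arctan(635/20) ≈ 88.20°
pole (s+250): 250 + j635 → |·| = √(250²+635²) = √465725 ≈ 682.44, ∠ = arctan(635/250) ≈ 68.51°
|T| = 200 · 635 / 4.3356e+05 ≈ 0.29292
Gain = 20 log₁₀(0.29292) ≈ -10.67 dB
∠T = 90.00° − 156.71° = -66.71°

-10.7 dB, -66.7°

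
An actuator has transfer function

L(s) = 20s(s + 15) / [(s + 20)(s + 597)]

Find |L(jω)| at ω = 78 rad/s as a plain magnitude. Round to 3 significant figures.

At s = jω = j78:
zero (s+15): 15 + j78 → |·| = √(15²+78²) = √6309 ≈ 79.429, ∠ = arctan(78/15) ≈ 79.11°
zero at origin: s = j78 → |·| = 78, ∠ = 90.00°
pole (s+20): 20 + j78 → |·| = √(20²+78²) = √6484 ≈ 80.523, ∠ = arctan(78/20) ≈ 75.62°
pole (s+597): 597 + j78 → |·| = √(597²+78²) = √362493 ≈ 602.07, ∠ = arctan(78/597) ≈ 7.44°
|L| = 20 · 6195.5 / 48480 ≈ 2.5559

2.56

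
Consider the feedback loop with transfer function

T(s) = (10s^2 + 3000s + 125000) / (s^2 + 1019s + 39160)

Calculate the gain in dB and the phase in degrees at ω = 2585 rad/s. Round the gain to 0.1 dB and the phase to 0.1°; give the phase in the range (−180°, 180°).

Substitute s = j2585:
Numerator: 10(j2585)^2 + 3000(j2585) + 125000 = -66697250 + j7755000
Denominator: (j2585)^2 + 1019(j2585) + 39160 = -6643065 + j2634115
|N| = √(66697250² + 7755000²) ≈ 6.7147e+07, ∠N ≈ 173.37°
|D| = √(6643065² + 2634115²) ≈ 7.1462e+06, ∠D ≈ 158.37°
|T| = 6.7147e+07 / 7.1462e+06 ≈ 9.3962
Gain = 20 log₁₀(9.3962) ≈ 19.46 dB
∠T = 173.37° − 158.37° = 15.00°

19.5 dB, 15.0°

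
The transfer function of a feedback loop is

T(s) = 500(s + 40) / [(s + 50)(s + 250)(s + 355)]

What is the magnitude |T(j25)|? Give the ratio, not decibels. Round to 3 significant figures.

At s = jω = j25:
zero (s+40): 40 + j25 → |·| = √(40²+25²) = √2225 ≈ 47.17, ∠ = arctan(25/40) ≈ 32.01°
pole (s+50): 50 + j25 → |·| = √(50²+25²) = √3125 ≈ 55.902, ∠ = arctan(25/50) ≈ 26.57°
pole (s+250): 250 + j25 → |·| = √(250²+25²) = √63125 ≈ 251.25, ∠ = arctan(25/250) ≈ 5.71°
pole (s+355): 355 + j25 → |·| = √(355²+25²) = √126650 ≈ 355.88, ∠ = arctan(25/355) ≈ 4.03°
|T| = 500 · 47.17 / 4.9985e+06 ≈ 0.0047184

0.00472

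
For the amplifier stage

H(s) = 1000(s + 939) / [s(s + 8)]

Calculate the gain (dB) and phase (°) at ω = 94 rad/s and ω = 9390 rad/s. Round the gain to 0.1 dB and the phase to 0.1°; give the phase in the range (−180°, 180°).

ω = 94: 40.5 dB, -169.4°; ω = 9390: -19.4 dB, -95.7°

At s = jω = j94:
zero (s+939): 939 + j94 → |·| = √(939²+94²) = √890557 ≈ 943.69, ∠ = arctan(94/939) ≈ 5.72°
pole (s+8): 8 + j94 → |·| = √(8²+94²) = √8900 ≈ 94.34, ∠ = arctan(94/8) ≈ 85.14°
pole at origin: |s| = 94, ∠ = 90.00° (in denominator)
|H| = 1000 · 943.69 / 8868 ≈ 106.42
Gain = 20 log₁₀(106.42) ≈ 40.54 dB
∠H = 5.72° − 175.14° = -169.42°

At s = jω = j9390:
zero (s+939): 939 + j9390 → |·| = √(939²+9390²) = √89053821 ≈ 9436.8, ∠ = arctan(9390/939) ≈ 84.29°
pole (s+8): 8 + j9390 → |·| = √(8²+9390²) = √88172164 ≈ 9390, ∠ = arctan(9390/8) ≈ 89.95°
pole at origin: |s| = 9390, ∠ = 90.00° (in denominator)
|H| = 1000 · 9436.8 / 8.8172e+07 ≈ 0.10703
Gain = 20 log₁₀(0.10703) ≈ -19.41 dB
∠H = 84.29° − 179.95° = -95.66°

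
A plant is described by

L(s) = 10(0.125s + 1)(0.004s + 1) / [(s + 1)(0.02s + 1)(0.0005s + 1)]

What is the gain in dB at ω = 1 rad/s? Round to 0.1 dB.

At ω = 1 rad/s:
zero (1 + j1·0.125) = 1 + j0.125 → |·| ≈ 1.0078, ∠ ≈ 7.13°
zero (1 + j1·0.004) = 1 + j0.004 → |·| ≈ 1, ∠ ≈ 0.23°
pole (1 + j1·1) = 1 + j1 → |·| ≈ 1.4142, ∠ ≈ 45.00°
pole (1 + j1·0.02) = 1 + j0.02 → |·| ≈ 1.0002, ∠ ≈ 1.15°
pole (1 + j1·0.0005) = 1 + j0.0005 → |·| ≈ 1, ∠ ≈ 0.03°
|L| = 10 · 1.0078 · 1 / (1.4142 · 1.0002 · 1) ≈ 7.1249
Gain = 20 log₁₀(7.1249) ≈ 17.06 dB

17.1 dB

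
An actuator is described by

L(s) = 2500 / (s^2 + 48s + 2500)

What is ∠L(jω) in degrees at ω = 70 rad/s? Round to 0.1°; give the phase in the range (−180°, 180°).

-125.5°

At s = jω = j70:
quadratic: (j70)² + 48·j70 + 2500 = -2400 + j3360 → |·| ≈ 4129.1, ∠ ≈ 125.54°
∠L = 0.00° − 125.54° = -125.54°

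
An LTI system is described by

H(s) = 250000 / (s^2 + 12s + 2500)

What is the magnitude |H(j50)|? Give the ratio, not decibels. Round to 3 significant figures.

At s = jω = j50:
quadratic: (j50)² + 12·j50 + 2500 = 0 + j600 → |·| ≈ 600, ∠ ≈ 90.00°
|H| = 250000 / 600 ≈ 416.67

417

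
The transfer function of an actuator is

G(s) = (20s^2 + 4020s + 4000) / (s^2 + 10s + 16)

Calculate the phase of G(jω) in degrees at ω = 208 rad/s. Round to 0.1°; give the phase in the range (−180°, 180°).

Substitute s = j208:
Numerator: 20(j208)^2 + 4020(j208) + 4000 = -861280 + j836160
Denominator: (j208)^2 + 10(j208) + 16 = -43248 + j2080
|N| = √(861280² + 836160²) ≈ 1.2004e+06, ∠N ≈ 135.85°
|D| = √(43248² + 2080²) ≈ 43298, ∠D ≈ 177.25°
∠G = 135.85° − 177.25° = -41.40°

-41.4°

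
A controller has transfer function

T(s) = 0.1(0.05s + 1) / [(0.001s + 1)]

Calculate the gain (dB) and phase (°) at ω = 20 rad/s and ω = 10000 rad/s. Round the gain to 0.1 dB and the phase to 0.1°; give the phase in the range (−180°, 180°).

ω = 20: -17.0 dB, 43.9°; ω = 10000: 13.9 dB, 5.6°

At ω = 20 rad/s:
zero (1 + j20·0.05) = 1 + j1 → |·| ≈ 1.4142, ∠ ≈ 45.00°
pole (1 + j20·0.001) = 1 + j0.02 → |·| ≈ 1.0002, ∠ ≈ 1.15°
|T| = 0.1 · 1.4142 / (1.0002) ≈ 0.14139
Gain = 20 log₁₀(0.14139) ≈ -16.99 dB
∠T = (45.00°) − (1.15°) = 43.85°

At ω = 10000 rad/s:
zero (1 + j10000·0.05) = 1 + j500 → |·| ≈ 500, ∠ ≈ 89.89°
pole (1 + j10000·0.001) = 1 + j10 → |·| ≈ 10.05, ∠ ≈ 84.29°
|T| = 0.1 · 500 / (10.05) ≈ 4.9751
Gain = 20 log₁₀(4.9751) ≈ 13.94 dB
∠T = (89.89°) − (84.29°) = 5.60°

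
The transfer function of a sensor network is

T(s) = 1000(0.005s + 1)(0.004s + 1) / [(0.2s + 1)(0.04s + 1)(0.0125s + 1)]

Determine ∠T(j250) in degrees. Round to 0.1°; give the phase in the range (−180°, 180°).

At ω = 250 rad/s:
zero (1 + j250·0.005) = 1 + j1.25 → |·| ≈ 1.6008, ∠ ≈ 51.34°
zero (1 + j250·0.004) = 1 + j1 → |·| ≈ 1.4142, ∠ ≈ 45.00°
pole (1 + j250·0.2) = 1 + j50 → |·| ≈ 50.01, ∠ ≈ 88.85°
pole (1 + j250·0.04) = 1 + j10 → |·| ≈ 10.05, ∠ ≈ 84.29°
pole (1 + j250·0.0125) = 1 + j3.125 → |·| ≈ 3.2811, ∠ ≈ 72.26°
∠T = (51.34° + 45.00°) − (88.85° + 84.29° + 72.26°) = -149.06°

-149.1°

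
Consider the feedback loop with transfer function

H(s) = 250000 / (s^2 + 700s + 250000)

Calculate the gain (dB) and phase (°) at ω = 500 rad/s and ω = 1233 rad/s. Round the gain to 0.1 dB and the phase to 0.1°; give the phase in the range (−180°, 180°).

ω = 500: -2.9 dB, -90.0°; ω = 1233: -15.8 dB, -145.8°

At s = jω = j500:
quadratic: (j500)² + 700·j500 + 250000 = 0 + j350000 → |·| ≈ 3.5e+05, ∠ ≈ 90.00°
|H| = 250000 / 3.5e+05 ≈ 0.71429
Gain = 20 log₁₀(0.71429) ≈ -2.92 dB
∠H = 0.00° − 90.00° = -90.00°

At s = jω = j1233:
quadratic: (j1233)² + 700·j1233 + 250000 = -1270289 + j863100 → |·| ≈ 1.5358e+06, ∠ ≈ 145.81°
|H| = 250000 / 1.5358e+06 ≈ 0.16278
Gain = 20 log₁₀(0.16278) ≈ -15.77 dB
∠H = 0.00° − 145.81° = -145.81°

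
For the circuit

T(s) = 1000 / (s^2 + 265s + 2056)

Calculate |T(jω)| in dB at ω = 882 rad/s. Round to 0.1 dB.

-58.2 dB

Substitute s = j882:
Numerator: 1000 = 1000 + j0
Denominator: (j882)^2 + 265(j882) + 2056 = -775868 + j233730
|N| = √(1000² + 0²) ≈ 1000, ∠N ≈ 0.00°
|D| = √(775868² + 233730²) ≈ 8.1031e+05, ∠D ≈ 163.24°
|T| = 1000 / 8.1031e+05 ≈ 0.0012341
Gain = 20 log₁₀(0.0012341) ≈ -58.17 dB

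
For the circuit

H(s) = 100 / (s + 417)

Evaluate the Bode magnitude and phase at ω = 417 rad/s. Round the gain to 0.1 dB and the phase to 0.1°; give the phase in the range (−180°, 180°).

-15.4 dB, -45.0°

At s = jω = j417:
pole (s+417): 417 + j417 → |·| = √(417²+417²) = √347778 ≈ 589.73, ∠ = arctan(417/417) ≈ 45.00°
|H| = 100 / 589.73 ≈ 0.16957
Gain = 20 log₁₀(0.16957) ≈ -15.41 dB
∠H = 0.00° − 45.00° = -45.00°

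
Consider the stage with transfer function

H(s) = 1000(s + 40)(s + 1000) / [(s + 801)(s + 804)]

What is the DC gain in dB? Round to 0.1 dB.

H(0) = 1000·40·1000 / (801·804) ≈ 62.111
20 log₁₀(62.111) ≈ 35.86 dB

35.9 dB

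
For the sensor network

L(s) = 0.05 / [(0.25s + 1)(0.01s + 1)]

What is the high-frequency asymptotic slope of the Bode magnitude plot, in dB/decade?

-40 dB/decade

Each pole contributes −20 dB/decade at high frequency; each zero contributes +20 dB/decade.
Net: 0 zero(s) − 2 pole(s) → -40 dB/decade.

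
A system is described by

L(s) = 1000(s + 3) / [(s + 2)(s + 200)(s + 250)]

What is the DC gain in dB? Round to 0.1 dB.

L(0) = 1000·3 / (2·200·250) = 0.03
20 log₁₀(0.03) ≈ -30.46 dB

-30.5 dB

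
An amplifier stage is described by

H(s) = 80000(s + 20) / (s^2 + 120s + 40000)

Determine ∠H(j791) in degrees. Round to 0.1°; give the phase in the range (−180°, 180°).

At s = jω = j791:
zero (s+20): 20 + j791 → |·| = √(20²+791²) = √626081 ≈ 791.25, ∠ = arctan(791/20) ≈ 88.55°
quadratic: (j791)² + 120·j791 + 40000 = -585681 + j94920 → |·| ≈ 5.9332e+05, ∠ ≈ 170.79°
∠H = 88.55° − 170.79° = -82.24°

-82.2°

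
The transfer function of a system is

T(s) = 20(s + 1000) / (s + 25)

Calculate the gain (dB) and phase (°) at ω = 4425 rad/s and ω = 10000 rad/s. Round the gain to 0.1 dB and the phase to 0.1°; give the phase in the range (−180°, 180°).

At s = jω = j4425:
zero (s+1000): 1000 + j4425 → |·| = √(1000²+4425²) = √20580625 ≈ 4536.6, ∠ = arctan(4425/1000) ≈ 77.27°
pole (s+25): 25 + j4425 → |·| = √(25²+4425²) = √19581250 ≈ 4425.1, ∠ = arctan(4425/25) ≈ 89.68°
|T| = 20 · 4536.6 / 4425.1 ≈ 20.504
Gain = 20 log₁₀(20.504) ≈ 26.24 dB
∠T = 77.27° − 89.68° = -12.41°

At s = jω = j10000:
zero (s+1000): 1000 + j10000 → |·| = √(1000²+10000²) = √101000000 ≈ 10050, ∠ = arctan(10000/1000) ≈ 84.29°
pole (s+25): 25 + j10000 → |·| = √(25²+10000²) = √100000625 ≈ 10000, ∠ = arctan(10000/25) ≈ 89.86°
|T| = 20 · 10050 / 10000 ≈ 20.1
Gain = 20 log₁₀(20.1) ≈ 26.06 dB
∠T = 84.29° − 89.86° = -5.57°

ω = 4425: 26.2 dB, -12.4°; ω = 10000: 26.1 dB, -5.6°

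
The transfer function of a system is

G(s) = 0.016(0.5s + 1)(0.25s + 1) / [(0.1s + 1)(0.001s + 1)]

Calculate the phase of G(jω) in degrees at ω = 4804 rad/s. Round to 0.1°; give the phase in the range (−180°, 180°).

At ω = 4804 rad/s:
zero (1 + j4804·0.5) = 1 + j2402 → |·| ≈ 2402, ∠ ≈ 89.98°
zero (1 + j4804·0.25) = 1 + j1201 → |·| ≈ 1201, ∠ ≈ 89.95°
pole (1 + j4804·0.1) = 1 + j480.4 → |·| ≈ 480.4, ∠ ≈ 89.88°
pole (1 + j4804·0.001) = 1 + j4.804 → |·| ≈ 4.907, ∠ ≈ 78.24°
∠G = (89.98° + 89.95°) − (89.88° + 78.24°) = 11.81°

11.8°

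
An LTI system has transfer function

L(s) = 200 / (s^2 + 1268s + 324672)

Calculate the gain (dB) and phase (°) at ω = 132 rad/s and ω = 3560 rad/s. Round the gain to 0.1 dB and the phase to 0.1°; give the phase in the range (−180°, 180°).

ω = 132: -64.9 dB, -28.6°; ω = 3560: -96.4 dB, -159.9°

Substitute s = j132:
Numerator: 200 = 200 + j0
Denominator: (j132)^2 + 1268(j132) + 324672 = 307248 + j167376
|N| = √(200² + 0²) ≈ 200, ∠N ≈ 0.00°
|D| = √(307248² + 167376²) ≈ 3.4988e+05, ∠D ≈ 28.58°
|L| = 200 / 3.4988e+05 ≈ 0.00057162
Gain = 20 log₁₀(0.00057162) ≈ -64.86 dB
∠L = 0.00° − 28.58° = -28.58°

Substitute s = j3560:
Numerator: 200 = 200 + j0
Denominator: (j3560)^2 + 1268(j3560) + 324672 = -12348928 + j4514080
|N| = √(200² + 0²) ≈ 200, ∠N ≈ 0.00°
|D| = √(12348928² + 4514080²) ≈ 1.3148e+07, ∠D ≈ 159.92°
|L| = 200 / 1.3148e+07 ≈ 1.5211e-05
Gain = 20 log₁₀(1.5211e-05) ≈ -96.36 dB
∠L = 0.00° − 159.92° = -159.92°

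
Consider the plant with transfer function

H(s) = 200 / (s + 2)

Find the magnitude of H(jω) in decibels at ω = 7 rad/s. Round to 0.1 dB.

Substitute s = j7:
Numerator: 200 = 200 + j0
Denominator: (j7) + 2 = 2 + j7
|N| = √(200² + 0²) ≈ 200, ∠N ≈ 0.00°
|D| = √(2² + 7²) ≈ 7.2801, ∠D ≈ 74.05°
|H| = 200 / 7.2801 ≈ 27.472
Gain = 20 log₁₀(27.472) ≈ 28.78 dB

28.8 dB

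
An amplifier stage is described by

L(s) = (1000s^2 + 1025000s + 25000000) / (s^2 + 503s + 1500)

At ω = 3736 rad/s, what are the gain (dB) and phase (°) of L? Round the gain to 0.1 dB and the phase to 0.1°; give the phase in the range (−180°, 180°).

Substitute s = j3736:
Numerator: 1000(j3736)^2 + 1025000(j3736) + 25000000 = -13932696000 + j3829400000
Denominator: (j3736)^2 + 503(j3736) + 1500 = -13956196 + j1879208
|N| = √(13932696000² + 3829400000²) ≈ 1.4449e+10, ∠N ≈ 164.63°
|D| = √(13956196² + 1879208²) ≈ 1.4082e+07, ∠D ≈ 172.33°
|L| = 1.4449e+10 / 1.4082e+07 ≈ 1026.1
Gain = 20 log₁₀(1026.1) ≈ 60.22 dB
∠L = 164.63° − 172.33° = -7.70°

60.2 dB, -7.7°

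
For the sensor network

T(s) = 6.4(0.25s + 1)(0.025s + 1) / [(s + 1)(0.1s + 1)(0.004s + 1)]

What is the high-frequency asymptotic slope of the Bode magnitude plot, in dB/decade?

-20 dB/decade

Each pole contributes −20 dB/decade at high frequency; each zero contributes +20 dB/decade.
Net: 2 zero(s) − 3 pole(s) → -20 dB/decade.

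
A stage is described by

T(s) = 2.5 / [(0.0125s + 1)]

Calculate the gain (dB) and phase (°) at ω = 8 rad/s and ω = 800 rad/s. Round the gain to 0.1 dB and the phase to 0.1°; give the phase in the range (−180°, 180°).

At ω = 8 rad/s:
pole (1 + j8·0.0125) = 1 + j0.1 → |·| ≈ 1.005, ∠ ≈ 5.71°
|T| = 2.5 · 1 / (1.005) ≈ 2.4876
Gain = 20 log₁₀(2.4876) ≈ 7.92 dB
∠T = (0°) − (5.71°) = -5.71°

At ω = 800 rad/s:
pole (1 + j800·0.0125) = 1 + j10 → |·| ≈ 10.05, ∠ ≈ 84.29°
|T| = 2.5 · 1 / (10.05) ≈ 0.24876
Gain = 20 log₁₀(0.24876) ≈ -12.08 dB
∠T = (0°) − (84.29°) = -84.29°

ω = 8: 7.9 dB, -5.7°; ω = 800: -12.1 dB, -84.3°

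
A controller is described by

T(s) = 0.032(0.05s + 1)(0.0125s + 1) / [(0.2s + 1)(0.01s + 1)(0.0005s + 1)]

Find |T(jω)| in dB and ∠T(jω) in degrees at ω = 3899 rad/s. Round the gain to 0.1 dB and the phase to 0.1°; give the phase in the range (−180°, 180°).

At ω = 3899 rad/s:
zero (1 + j3899·0.05) = 1 + j194.95 → |·| ≈ 194.95, ∠ ≈ 89.71°
zero (1 + j3899·0.0125) = 1 + j48.7375 → |·| ≈ 48.748, ∠ ≈ 88.82°
pole (1 + j3899·0.2) = 1 + j779.8 → |·| ≈ 779.8, ∠ ≈ 89.93°
pole (1 + j3899·0.01) = 1 + j38.99 → |·| ≈ 39.003, ∠ ≈ 88.53°
pole (1 + j3899·0.0005) = 1 + j1.9495 → |·| ≈ 2.191, ∠ ≈ 62.84°
|T| = 0.032 · 194.95 · 48.748 / (779.8 · 39.003 · 2.191) ≈ 0.0045636
Gain = 20 log₁₀(0.0045636) ≈ -46.81 dB
∠T = (89.71° + 88.82°) − (89.93° + 88.53° + 62.84°) = -62.77°

-46.8 dB, -62.8°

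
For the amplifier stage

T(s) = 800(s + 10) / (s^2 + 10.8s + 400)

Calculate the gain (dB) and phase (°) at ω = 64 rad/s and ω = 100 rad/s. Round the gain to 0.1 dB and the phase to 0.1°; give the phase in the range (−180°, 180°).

ω = 64: 22.8 dB, -88.3°; ω = 100: 18.4 dB, -89.3°

At s = jω = j64:
zero (s+10): 10 + j64 → |·| = √(10²+64²) = √4196 ≈ 64.777, ∠ = arctan(64/10) ≈ 81.12°
quadratic: (j64)² + 10.8·j64 + 400 = -3696 + j691.2 → |·| ≈ 3760.1, ∠ ≈ 169.41°
|T| = 800 · 64.777 / 3760.1 ≈ 13.782
Gain = 20 log₁₀(13.782) ≈ 22.79 dB
∠T = 81.12° − 169.41° = -88.29°

At s = jω = j100:
zero (s+10): 10 + j100 → |·| = √(10²+100²) = √10100 ≈ 100.5, ∠ = arctan(100/10) ≈ 84.29°
quadratic: (j100)² + 10.8·j100 + 400 = -9600 + j1080 → |·| ≈ 9660.6, ∠ ≈ 173.58°
|T| = 800 · 100.5 / 9660.6 ≈ 8.3225
Gain = 20 log₁₀(8.3225) ≈ 18.41 dB
∠T = 84.29° − 173.58° = -89.29°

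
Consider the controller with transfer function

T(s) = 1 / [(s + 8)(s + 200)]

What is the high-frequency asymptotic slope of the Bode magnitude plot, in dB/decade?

Each pole contributes −20 dB/decade at high frequency; each zero contributes +20 dB/decade.
Net: 0 zero(s) − 2 pole(s) → -40 dB/decade.

-40 dB/decade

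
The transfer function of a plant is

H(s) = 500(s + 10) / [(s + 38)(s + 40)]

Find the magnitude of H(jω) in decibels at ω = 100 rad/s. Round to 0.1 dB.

At s = jω = j100:
zero (s+10): 10 + j100 → |·| = √(10²+100²) = √10100 ≈ 100.5, ∠ = arctan(100/10) ≈ 84.29°
pole (s+38): 38 + j100 → |·| = √(38²+100²) = √11444 ≈ 106.98, ∠ = arctan(100/38) ≈ 69.19°
pole (s+40): 40 + j100 → |·| = √(40²+100²) = √11600 ≈ 107.7, ∠ = arctan(100/40) ≈ 68.20°
|H| = 500 · 100.5 / 11522 ≈ 4.3612
Gain = 20 log₁₀(4.3612) ≈ 12.79 dB

12.8 dB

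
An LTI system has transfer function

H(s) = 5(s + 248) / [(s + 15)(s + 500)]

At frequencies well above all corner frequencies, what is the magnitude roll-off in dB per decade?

Each pole contributes −20 dB/decade at high frequency; each zero contributes +20 dB/decade.
Net: 1 zero(s) − 2 pole(s) → -20 dB/decade.

-20 dB/decade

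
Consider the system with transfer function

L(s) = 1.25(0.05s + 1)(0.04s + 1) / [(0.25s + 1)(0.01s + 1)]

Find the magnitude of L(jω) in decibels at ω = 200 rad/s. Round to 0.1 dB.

At ω = 200 rad/s:
zero (1 + j200·0.05) = 1 + j10 → |·| ≈ 10.05, ∠ ≈ 84.29°
zero (1 + j200·0.04) = 1 + j8 → |·| ≈ 8.0623, ∠ ≈ 82.87°
pole (1 + j200·0.25) = 1 + j50 → |·| ≈ 50.01, ∠ ≈ 88.85°
pole (1 + j200·0.01) = 1 + j2 → |·| ≈ 2.2361, ∠ ≈ 63.43°
|L| = 1.25 · 10.05 · 8.0623 / (50.01 · 2.2361) ≈ 0.90571
Gain = 20 log₁₀(0.90571) ≈ -0.86 dB

-0.9 dB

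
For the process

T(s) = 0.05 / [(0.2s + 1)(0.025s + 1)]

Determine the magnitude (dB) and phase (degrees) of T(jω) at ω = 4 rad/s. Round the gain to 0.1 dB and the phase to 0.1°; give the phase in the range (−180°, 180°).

At ω = 4 rad/s:
pole (1 + j4·0.2) = 1 + j0.8 → |·| ≈ 1.2806, ∠ ≈ 38.66°
pole (1 + j4·0.025) = 1 + j0.1 → |·| ≈ 1.005, ∠ ≈ 5.71°
|T| = 0.05 · 1 / (1.2806 · 1.005) ≈ 0.03885
Gain = 20 log₁₀(0.03885) ≈ -28.21 dB
∠T = (0°) − (38.66° + 5.71°) = -44.37°

-28.2 dB, -44.4°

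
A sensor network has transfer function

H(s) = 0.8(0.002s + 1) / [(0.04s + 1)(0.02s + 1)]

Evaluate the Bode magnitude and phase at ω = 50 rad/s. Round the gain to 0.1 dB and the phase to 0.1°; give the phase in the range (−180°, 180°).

At ω = 50 rad/s:
zero (1 + j50·0.002) = 1 + j0.1 → |·| ≈ 1.005, ∠ ≈ 5.71°
pole (1 + j50·0.04) = 1 + j2 → |·| ≈ 2.2361, ∠ ≈ 63.43°
pole (1 + j50·0.02) = 1 + j1 → |·| ≈ 1.4142, ∠ ≈ 45.00°
|H| = 0.8 · 1.005 / (2.2361 · 1.4142) ≈ 0.25425
Gain = 20 log₁₀(0.25425) ≈ -11.89 dB
∠H = (5.71°) − (63.43° + 45.00°) = -102.72°

-11.9 dB, -102.7°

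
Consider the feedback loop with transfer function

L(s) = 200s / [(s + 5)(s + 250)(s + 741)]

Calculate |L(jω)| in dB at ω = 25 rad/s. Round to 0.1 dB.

-59.6 dB

At s = jω = j25:
zero at origin: s = j25 → |·| = 25, ∠ = 90.00°
pole (s+5): 5 + j25 → |·| = √(5²+25²) = √650 ≈ 25.495, ∠ = arctan(25/5) ≈ 78.69°
pole (s+250): 250 + j25 → |·| = √(250²+25²) = √63125 ≈ 251.25, ∠ = arctan(25/250) ≈ 5.71°
pole (s+741): 741 + j25 → |·| = √(741²+25²) = √549706 ≈ 741.42, ∠ = arctan(25/741) ≈ 1.93°
|L| = 200 · 25 / 4.7493e+06 ≈ 0.0010528
Gain = 20 log₁₀(0.0010528) ≈ -59.55 dB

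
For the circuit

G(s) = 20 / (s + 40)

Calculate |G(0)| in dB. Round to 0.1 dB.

G(0) = 20 / 40 = 0.5
20 log₁₀(0.5) ≈ -6.02 dB

-6.0 dB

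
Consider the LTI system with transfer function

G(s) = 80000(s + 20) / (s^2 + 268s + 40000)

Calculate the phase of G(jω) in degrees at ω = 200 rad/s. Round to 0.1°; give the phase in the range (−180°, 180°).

At s = jω = j200:
zero (s+20): 20 + j200 → |·| = √(20²+200²) = √40400 ≈ 201, ∠ = arctan(200/20) ≈ 84.29°
quadratic: (j200)² + 268·j200 + 40000 = 0 + j53600 → |·| ≈ 53600, ∠ ≈ 90.00°
∠G = 84.29° − 90.00° = -5.71°

-5.7°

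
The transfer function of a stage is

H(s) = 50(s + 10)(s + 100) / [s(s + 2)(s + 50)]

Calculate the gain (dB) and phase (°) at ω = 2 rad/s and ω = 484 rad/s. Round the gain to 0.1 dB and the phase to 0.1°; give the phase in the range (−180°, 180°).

At s = jω = j2:
zero (s+10): 10 + j2 → |·| = √(10²+2²) = √104 ≈ 10.198, ∠ = arctan(2/10) ≈ 11.31°
zero (s+100): 100 + j2 → |·| = √(100²+2²) = √10004 ≈ 100.02, ∠ = arctan(2/100) ≈ 1.15°
pole (s+2): 2 + j2 → |·| = √(2²+2²) = √8 ≈ 2.8284, ∠ = arctan(2/2) ≈ 45.00°
pole (s+50): 50 + j2 → |·| = √(50²+2²) = √2504 ≈ 50.04, ∠ = arctan(2/50) ≈ 2.29°
pole at origin: |s| = 2, ∠ = 90.00° (in denominator)
|H| = 50 · 1020 / 283.07 ≈ 180.17
Gain = 20 log₁₀(180.17) ≈ 45.11 dB
∠H = 12.46° − 137.29° = -124.83°

At s = jω = j484:
zero (s+10): 10 + j484 → |·| = √(10²+484²) = √234356 ≈ 484.1, ∠ = arctan(484/10) ≈ 88.82°
zero (s+100): 100 + j484 → |·| = √(100²+484²) = √244256 ≈ 494.22, ∠ = arctan(484/100) ≈ 78.33°
pole (s+2): 2 + j484 → |·| = √(2²+484²) = √234260 ≈ 484, ∠ = arctan(484/2) ≈ 89.76°
pole (s+50): 50 + j484 → |·| = √(50²+484²) = √236756 ≈ 486.58, ∠ = arctan(484/50) ≈ 84.10°
pole at origin: |s| = 484, ∠ = 90.00° (in denominator)
|H| = 50 · 2.3925e+05 / 1.1398e+08 ≈ 0.10495
Gain = 20 log₁₀(0.10495) ≈ -19.58 dB
∠H = 167.15° − 263.86° = -96.71°

ω = 2: 45.1 dB, -124.8°; ω = 484: -19.6 dB, -96.7°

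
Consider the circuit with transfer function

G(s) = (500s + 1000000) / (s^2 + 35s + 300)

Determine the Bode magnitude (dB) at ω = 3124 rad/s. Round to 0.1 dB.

Substitute s = j3124:
Numerator: 500(j3124) + 1000000 = 1000000 + j1562000
Denominator: (j3124)^2 + 35(j3124) + 300 = -9759076 + j109340
|N| = √(1000000² + 1562000²) ≈ 1.8547e+06, ∠N ≈ 57.37°
|D| = √(9759076² + 109340²) ≈ 9.7597e+06, ∠D ≈ 179.36°
|G| = 1.8547e+06 / 9.7597e+06 ≈ 0.19004
Gain = 20 log₁₀(0.19004) ≈ -14.42 dB

-14.4 dB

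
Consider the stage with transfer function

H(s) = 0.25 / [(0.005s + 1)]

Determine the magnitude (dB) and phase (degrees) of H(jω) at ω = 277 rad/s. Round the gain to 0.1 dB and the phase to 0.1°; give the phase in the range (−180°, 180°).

At ω = 277 rad/s:
pole (1 + j277·0.005) = 1 + j1.385 → |·| ≈ 1.7083, ∠ ≈ 54.17°
|H| = 0.25 · 1 / (1.7083) ≈ 0.14634
Gain = 20 log₁₀(0.14634) ≈ -16.69 dB
∠H = (0°) − (54.17°) = -54.17°

-16.7 dB, -54.2°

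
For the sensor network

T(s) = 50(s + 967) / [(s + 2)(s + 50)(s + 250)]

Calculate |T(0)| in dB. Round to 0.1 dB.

5.7 dB

T(0) = 50·967 / (2·50·250) = 1.934
20 log₁₀(1.934) ≈ 5.73 dB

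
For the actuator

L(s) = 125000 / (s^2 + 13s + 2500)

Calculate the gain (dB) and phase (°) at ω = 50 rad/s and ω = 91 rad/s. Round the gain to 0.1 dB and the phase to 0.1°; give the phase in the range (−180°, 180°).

At s = jω = j50:
quadratic: (j50)² + 13·j50 + 2500 = 0 + j650 → |·| ≈ 650, ∠ ≈ 90.00°
|L| = 125000 / 650 ≈ 192.31
Gain = 20 log₁₀(192.31) ≈ 45.68 dB
∠L = 0.00° − 90.00° = -90.00°

At s = jω = j91:
quadratic: (j91)² + 13·j91 + 2500 = -5781 + j1183 → |·| ≈ 5900.8, ∠ ≈ 168.43°
|L| = 125000 / 5900.8 ≈ 21.184
Gain = 20 log₁₀(21.184) ≈ 26.52 dB
∠L = 0.00° − 168.43° = -168.43°

ω = 50: 45.7 dB, -90.0°; ω = 91: 26.5 dB, -168.4°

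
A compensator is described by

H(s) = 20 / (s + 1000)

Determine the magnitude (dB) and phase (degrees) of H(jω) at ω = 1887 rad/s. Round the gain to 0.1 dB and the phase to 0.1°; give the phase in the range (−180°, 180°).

Substitute s = j1887:
Numerator: 20 = 20 + j0
Denominator: (j1887) + 1000 = 1000 + j1887
|N| = √(20² + 0²) ≈ 20, ∠N ≈ 0.00°
|D| = √(1000² + 1887²) ≈ 2135.6, ∠D ≈ 62.08°
|H| = 20 / 2135.6 ≈ 0.009365
Gain = 20 log₁₀(0.009365) ≈ -40.57 dB
∠H = 0.00° − 62.08° = -62.08°

-40.6 dB, -62.1°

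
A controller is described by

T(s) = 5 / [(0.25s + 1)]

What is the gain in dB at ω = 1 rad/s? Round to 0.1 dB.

At ω = 1 rad/s:
pole (1 + j1·0.25) = 1 + j0.25 → |·| ≈ 1.0308, ∠ ≈ 14.04°
|T| = 5 · 1 / (1.0308) ≈ 4.8506
Gain = 20 log₁₀(4.8506) ≈ 13.72 dB

13.7 dB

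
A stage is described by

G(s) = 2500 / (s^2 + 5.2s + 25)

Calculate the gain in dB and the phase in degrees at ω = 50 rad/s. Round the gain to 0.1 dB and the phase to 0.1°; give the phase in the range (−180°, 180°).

0.0 dB, -174.0°

At s = jω = j50:
quadratic: (j50)² + 5.2·j50 + 25 = -2475 + j260 → |·| ≈ 2488.6, ∠ ≈ 174.00°
|G| = 2500 / 2488.6 ≈ 1.0046
Gain = 20 log₁₀(1.0046) ≈ 0.04 dB
∠G = 0.00° − 174.00° = -174.00°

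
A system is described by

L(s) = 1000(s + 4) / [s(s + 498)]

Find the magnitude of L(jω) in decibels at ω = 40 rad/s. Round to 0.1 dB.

At s = jω = j40:
zero (s+4): 4 + j40 → |·| = √(4²+40²) = √1616 ≈ 40.2, ∠ = arctan(40/4) ≈ 84.29°
pole (s+498): 498 + j40 → |·| = √(498²+40²) = √249604 ≈ 499.6, ∠ = arctan(40/498) ≈ 4.59°
pole at origin: |s| = 40, ∠ = 90.00° (in denominator)
|L| = 1000 · 40.2 / 19984 ≈ 2.0116
Gain = 20 log₁₀(2.0116) ≈ 6.07 dB

6.1 dB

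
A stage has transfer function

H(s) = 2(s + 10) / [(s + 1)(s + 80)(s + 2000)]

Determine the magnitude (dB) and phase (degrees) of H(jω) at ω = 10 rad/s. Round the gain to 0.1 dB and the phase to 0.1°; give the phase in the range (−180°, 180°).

At s = jω = j10:
zero (s+10): 10 + j10 → |·| = √(10²+10²) = √200 ≈ 14.142, ∠ = arctan(10/10) ≈ 45.00°
pole (s+1): 1 + j10 → |·| = √(1²+10²) = √101 ≈ 10.05, ∠ = arctan(10/1) ≈ 84.29°
pole (s+80): 80 + j10 → |·| = √(80²+10²) = √6500 ≈ 80.623, ∠ = arctan(10/80) ≈ 7.13°
pole (s+2000): 2000 + j10 → |·| = √(2000²+10²) = √4000100 ≈ 2000, ∠ = arctan(10/2000) ≈ 0.29°
|H| = 2 · 14.142 / 1.6205e+06 ≈ 1.7454e-05
Gain = 20 log₁₀(1.7454e-05) ≈ -95.16 dB
∠H = 45.00° − 91.71° = -46.71°

-95.2 dB, -46.7°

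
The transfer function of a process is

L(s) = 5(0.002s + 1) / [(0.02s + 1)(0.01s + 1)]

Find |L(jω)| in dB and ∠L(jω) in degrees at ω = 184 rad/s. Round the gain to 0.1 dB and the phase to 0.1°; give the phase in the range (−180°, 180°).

At ω = 184 rad/s:
zero (1 + j184·0.002) = 1 + j0.368 → |·| ≈ 1.0656, ∠ ≈ 20.20°
pole (1 + j184·0.02) = 1 + j3.68 → |·| ≈ 3.8134, ∠ ≈ 74.80°
pole (1 + j184·0.01) = 1 + j1.84 → |·| ≈ 2.0942, ∠ ≈ 61.48°
|L| = 5 · 1.0656 / (3.8134 · 2.0942) ≈ 0.66717
Gain = 20 log₁₀(0.66717) ≈ -3.52 dB
∠L = (20.20°) − (74.80° + 61.48°) = -116.08°

-3.5 dB, -116.1°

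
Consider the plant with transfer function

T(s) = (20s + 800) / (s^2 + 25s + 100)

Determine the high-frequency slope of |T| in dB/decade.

-20 dB/decade

Each pole contributes −20 dB/decade at high frequency; each zero contributes +20 dB/decade.
Net: 1 zero(s) − 2 pole(s) → -20 dB/decade.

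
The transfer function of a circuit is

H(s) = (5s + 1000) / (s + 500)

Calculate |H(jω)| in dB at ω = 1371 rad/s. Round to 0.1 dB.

13.5 dB

Substitute s = j1371:
Numerator: 5(j1371) + 1000 = 1000 + j6855
Denominator: (j1371) + 500 = 500 + j1371
|N| = √(1000² + 6855²) ≈ 6927.6, ∠N ≈ 81.70°
|D| = √(500² + 1371²) ≈ 1459.3, ∠D ≈ 69.96°
|H| = 6927.6 / 1459.3 ≈ 4.7472
Gain = 20 log₁₀(4.7472) ≈ 13.53 dB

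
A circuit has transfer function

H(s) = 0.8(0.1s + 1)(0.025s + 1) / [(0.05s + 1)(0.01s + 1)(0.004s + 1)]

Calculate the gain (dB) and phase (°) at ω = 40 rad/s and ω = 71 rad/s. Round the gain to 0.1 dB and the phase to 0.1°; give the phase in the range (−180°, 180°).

At ω = 40 rad/s:
zero (1 + j40·0.1) = 1 + j4 → |·| ≈ 4.1231, ∠ ≈ 75.96°
zero (1 + j40·0.025) = 1 + j1 → |·| ≈ 1.4142, ∠ ≈ 45.00°
pole (1 + j40·0.05) = 1 + j2 → |·| ≈ 2.2361, ∠ ≈ 63.43°
pole (1 + j40·0.01) = 1 + j0.4 → |·| ≈ 1.077, ∠ ≈ 21.80°
pole (1 + j40·0.004) = 1 + j0.16 → |·| ≈ 1.0127, ∠ ≈ 9.09°
|H| = 0.8 · 4.1231 · 1.4142 / (2.2361 · 1.077 · 1.0127) ≈ 1.9127
Gain = 20 log₁₀(1.9127) ≈ 5.63 dB
∠H = (75.96° + 45.00°) − (63.43° + 21.80° + 9.09°) = 26.64°

At ω = 71 rad/s:
zero (1 + j71·0.1) = 1 + j7.1 → |·| ≈ 7.1701, ∠ ≈ 81.98°
zero (1 + j71·0.025) = 1 + j1.775 → |·| ≈ 2.0373, ∠ ≈ 60.60°
pole (1 + j71·0.05) = 1 + j3.55 → |·| ≈ 3.6882, ∠ ≈ 74.27°
pole (1 + j71·0.01) = 1 + j0.71 → |·| ≈ 1.2264, ∠ ≈ 35.37°
pole (1 + j71·0.004) = 1 + j0.284 → |·| ≈ 1.0395, ∠ ≈ 15.85°
|H| = 0.8 · 7.1701 · 2.0373 / (3.6882 · 1.2264 · 1.0395) ≈ 2.4854
Gain = 20 log₁₀(2.4854) ≈ 7.91 dB
∠H = (81.98° + 60.60°) − (74.27° + 35.37° + 15.85°) = 17.09°

ω = 40: 5.6 dB, 26.6°; ω = 71: 7.9 dB, 17.1°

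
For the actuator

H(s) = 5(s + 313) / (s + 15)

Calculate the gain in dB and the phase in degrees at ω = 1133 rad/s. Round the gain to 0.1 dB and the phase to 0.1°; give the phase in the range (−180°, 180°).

14.3 dB, -14.7°

At s = jω = j1133:
zero (s+313): 313 + j1133 → |·| = √(313²+1133²) = √1381658 ≈ 1175.4, ∠ = arctan(1133/313) ≈ 74.56°
pole (s+15): 15 + j1133 → |·| = √(15²+1133²) = √1283914 ≈ 1133.1, ∠ = arctan(1133/15) ≈ 89.24°
|H| = 5 · 1175.4 / 1133.1 ≈ 5.1867
Gain = 20 log₁₀(5.1867) ≈ 14.30 dB
∠H = 74.56° − 89.24° = -14.68°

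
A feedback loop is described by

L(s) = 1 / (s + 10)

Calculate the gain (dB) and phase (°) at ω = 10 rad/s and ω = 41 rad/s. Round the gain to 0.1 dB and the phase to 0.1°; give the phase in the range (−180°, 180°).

ω = 10: -23.0 dB, -45.0°; ω = 41: -32.5 dB, -76.3°

Substitute s = j10:
Numerator: 1 = 1 + j0
Denominator: (j10) + 10 = 10 + j10
|N| = √(1² + 0²) ≈ 1, ∠N ≈ 0.00°
|D| = √(10² + 10²) ≈ 14.142, ∠D ≈ 45.00°
|L| = 1 / 14.142 ≈ 0.070711
Gain = 20 log₁₀(0.070711) ≈ -23.01 dB
∠L = 0.00° − 45.00° = -45.00°

Substitute s = j41:
Numerator: 1 = 1 + j0
Denominator: (j41) + 10 = 10 + j41
|N| = √(1² + 0²) ≈ 1, ∠N ≈ 0.00°
|D| = √(10² + 41²) ≈ 42.202, ∠D ≈ 76.29°
|L| = 1 / 42.202 ≈ 0.023696
Gain = 20 log₁₀(0.023696) ≈ -32.51 dB
∠L = 0.00° − 76.29° = -76.29°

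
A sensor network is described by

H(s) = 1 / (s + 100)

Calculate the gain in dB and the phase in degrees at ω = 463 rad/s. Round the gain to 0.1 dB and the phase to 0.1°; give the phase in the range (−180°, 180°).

Substitute s = j463:
Numerator: 1 = 1 + j0
Denominator: (j463) + 100 = 100 + j463
|N| = √(1² + 0²) ≈ 1, ∠N ≈ 0.00°
|D| = √(100² + 463²) ≈ 473.68, ∠D ≈ 77.81°
|H| = 1 / 473.68 ≈ 0.0021111
Gain = 20 log₁₀(0.0021111) ≈ -53.51 dB
∠H = 0.00° − 77.81° = -77.81°

-53.5 dB, -77.8°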